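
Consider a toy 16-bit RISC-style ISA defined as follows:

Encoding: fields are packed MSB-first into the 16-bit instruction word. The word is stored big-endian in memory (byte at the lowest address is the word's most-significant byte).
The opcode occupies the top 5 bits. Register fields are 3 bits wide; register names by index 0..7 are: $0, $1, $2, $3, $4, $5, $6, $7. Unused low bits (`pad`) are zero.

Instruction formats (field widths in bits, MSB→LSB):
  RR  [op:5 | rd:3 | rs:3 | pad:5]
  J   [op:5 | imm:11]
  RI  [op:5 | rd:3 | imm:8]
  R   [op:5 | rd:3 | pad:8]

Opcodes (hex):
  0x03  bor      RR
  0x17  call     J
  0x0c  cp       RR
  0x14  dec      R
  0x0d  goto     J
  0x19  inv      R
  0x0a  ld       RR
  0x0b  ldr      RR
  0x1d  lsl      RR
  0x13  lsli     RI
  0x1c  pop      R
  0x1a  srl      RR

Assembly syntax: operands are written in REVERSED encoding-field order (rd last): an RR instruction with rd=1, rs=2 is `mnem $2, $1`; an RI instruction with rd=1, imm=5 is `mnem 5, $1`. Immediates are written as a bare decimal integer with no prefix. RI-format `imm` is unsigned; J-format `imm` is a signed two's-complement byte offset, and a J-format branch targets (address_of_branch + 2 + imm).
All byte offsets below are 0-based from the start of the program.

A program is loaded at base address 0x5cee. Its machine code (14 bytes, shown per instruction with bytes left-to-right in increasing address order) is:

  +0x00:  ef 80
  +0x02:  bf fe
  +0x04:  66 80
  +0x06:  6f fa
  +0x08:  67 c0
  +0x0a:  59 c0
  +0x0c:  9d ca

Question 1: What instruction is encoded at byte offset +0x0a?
@+0a  big-endian(59 c0) = 0x59c0
  op=0x59c0>>11=0xb ⇒ ldr (RR)
  rd: (w>>8)&0x7=0x1 → $1
  rs: (w>>5)&0x7=0x6 → $6

ldr $6, $1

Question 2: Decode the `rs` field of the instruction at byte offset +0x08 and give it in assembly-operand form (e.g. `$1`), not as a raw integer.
[08] 67 c0 → 0x67c0
  top 5b → 0xc → cp [RR]
  [10:8] rd=7 = $7
  [7:5] rs=6 = $6

$6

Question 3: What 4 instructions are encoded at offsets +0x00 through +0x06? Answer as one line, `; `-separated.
lsl $4, $7; call -2; cp $4, $6; goto -6

off 0x00: read ef 80 as big → 0xef80
  top 5b → 0x1d → lsl [RR]
  rd: (w>>8)&0x7=0x7 → $7
  rs: (w>>5)&0x7=0x4 → $4
off 0x02: read bf fe as big → 0xbffe
  top 5b → 0x17 → call [J]
  imm: (w>>0)&0x7ff=0x7fe (s11→-2) → -2
off 0x04: read 66 80 as big → 0x6680
  top 5b → 0xc → cp [RR]
  rd: (w>>8)&0x7=0x6 → $6
  rs: (w>>5)&0x7=0x4 → $4
off 0x06: read 6f fa as big → 0x6ffa
  top 5b → 0xd → goto [J]
  imm: (w>>0)&0x7ff=0x7fa (s11→-6) → -6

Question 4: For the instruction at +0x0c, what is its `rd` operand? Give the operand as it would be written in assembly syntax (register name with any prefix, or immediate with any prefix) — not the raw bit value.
$5

@+0c  big-endian(9d ca) = 0x9dca
  opcode bits[15:11]=0x13: lsli/RI
  [10:8] rd=5 = $5
  [7:0] imm=202 = 202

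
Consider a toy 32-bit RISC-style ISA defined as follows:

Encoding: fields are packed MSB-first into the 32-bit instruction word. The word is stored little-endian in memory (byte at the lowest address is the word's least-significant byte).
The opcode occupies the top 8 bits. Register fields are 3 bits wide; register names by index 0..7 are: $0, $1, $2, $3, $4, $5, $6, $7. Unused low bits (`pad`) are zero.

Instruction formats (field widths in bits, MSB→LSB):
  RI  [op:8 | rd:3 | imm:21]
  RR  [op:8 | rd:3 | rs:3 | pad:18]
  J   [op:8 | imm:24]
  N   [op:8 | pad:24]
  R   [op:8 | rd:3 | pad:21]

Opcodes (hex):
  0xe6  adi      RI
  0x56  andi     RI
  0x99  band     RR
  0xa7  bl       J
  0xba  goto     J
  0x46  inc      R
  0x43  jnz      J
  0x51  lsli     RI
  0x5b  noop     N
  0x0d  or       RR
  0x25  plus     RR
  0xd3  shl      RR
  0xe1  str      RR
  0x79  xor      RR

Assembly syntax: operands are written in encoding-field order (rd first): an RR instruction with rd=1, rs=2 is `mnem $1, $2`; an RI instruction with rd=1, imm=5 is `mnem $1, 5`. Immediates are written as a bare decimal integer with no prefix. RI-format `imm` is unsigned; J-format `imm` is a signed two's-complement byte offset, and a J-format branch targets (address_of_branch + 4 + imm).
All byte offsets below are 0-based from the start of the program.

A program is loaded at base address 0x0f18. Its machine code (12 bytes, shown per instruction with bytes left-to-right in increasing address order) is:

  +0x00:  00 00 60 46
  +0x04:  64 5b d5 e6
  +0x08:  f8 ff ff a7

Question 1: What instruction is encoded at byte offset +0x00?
inc $3

@+00  little-endian(00 00 60 46) = 0x46600000
  opcode bits[31:24]=0x46: inc/R
  rd@[23:21]=0x3 ⇒ $3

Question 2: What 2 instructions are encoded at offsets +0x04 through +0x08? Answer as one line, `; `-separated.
adi $6, 1399652; bl -8

@+04  little-endian(64 5b d5 e6) = 0xe6d55b64
  top 8b → 0xe6 → adi [RI]
  [23:21] rd=6 = $6
  [20:0] imm=1399652 = 1399652
@+08  little-endian(f8 ff ff a7) = 0xa7fffff8
  top 8b → 0xa7 → bl [J]
  [23:0] imm=16777208 (s24→-8) = -8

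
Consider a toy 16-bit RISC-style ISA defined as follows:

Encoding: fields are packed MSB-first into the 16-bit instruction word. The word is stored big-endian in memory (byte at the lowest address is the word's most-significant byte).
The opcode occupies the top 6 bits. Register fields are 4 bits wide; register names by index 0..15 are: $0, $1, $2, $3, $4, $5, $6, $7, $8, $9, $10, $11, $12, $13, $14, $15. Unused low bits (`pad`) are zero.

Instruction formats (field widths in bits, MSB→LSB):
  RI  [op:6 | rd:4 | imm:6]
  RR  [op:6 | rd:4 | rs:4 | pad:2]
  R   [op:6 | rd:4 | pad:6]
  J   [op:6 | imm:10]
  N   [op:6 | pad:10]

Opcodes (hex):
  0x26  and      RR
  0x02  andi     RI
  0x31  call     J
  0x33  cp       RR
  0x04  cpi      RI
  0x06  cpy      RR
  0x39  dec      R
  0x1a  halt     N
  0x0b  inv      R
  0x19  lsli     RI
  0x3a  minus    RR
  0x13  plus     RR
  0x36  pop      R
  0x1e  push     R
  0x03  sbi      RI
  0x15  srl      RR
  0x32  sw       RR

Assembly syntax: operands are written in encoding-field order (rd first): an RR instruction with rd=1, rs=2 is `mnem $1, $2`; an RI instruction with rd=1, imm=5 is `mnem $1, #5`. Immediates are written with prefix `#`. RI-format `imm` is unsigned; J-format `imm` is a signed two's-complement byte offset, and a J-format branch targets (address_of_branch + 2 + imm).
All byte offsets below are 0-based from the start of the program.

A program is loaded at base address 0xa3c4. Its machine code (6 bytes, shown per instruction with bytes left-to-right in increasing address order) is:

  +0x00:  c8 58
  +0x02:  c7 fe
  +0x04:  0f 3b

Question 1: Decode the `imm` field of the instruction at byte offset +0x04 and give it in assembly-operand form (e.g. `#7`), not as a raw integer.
#59

[04] 0f 3b → 0x0f3b
  top 6b → 0x3 → sbi [RI]
  rd: (w>>6)&0xf=0xc → $12
  imm: (w>>0)&0x3f=0x3b → #59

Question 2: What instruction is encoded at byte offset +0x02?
call #-2

off 0x02: read c7 fe as big → 0xc7fe
  op=0xc7fe>>10=0x31 ⇒ call (J)
  [9:0] imm=1022 (s10→-2) = #-2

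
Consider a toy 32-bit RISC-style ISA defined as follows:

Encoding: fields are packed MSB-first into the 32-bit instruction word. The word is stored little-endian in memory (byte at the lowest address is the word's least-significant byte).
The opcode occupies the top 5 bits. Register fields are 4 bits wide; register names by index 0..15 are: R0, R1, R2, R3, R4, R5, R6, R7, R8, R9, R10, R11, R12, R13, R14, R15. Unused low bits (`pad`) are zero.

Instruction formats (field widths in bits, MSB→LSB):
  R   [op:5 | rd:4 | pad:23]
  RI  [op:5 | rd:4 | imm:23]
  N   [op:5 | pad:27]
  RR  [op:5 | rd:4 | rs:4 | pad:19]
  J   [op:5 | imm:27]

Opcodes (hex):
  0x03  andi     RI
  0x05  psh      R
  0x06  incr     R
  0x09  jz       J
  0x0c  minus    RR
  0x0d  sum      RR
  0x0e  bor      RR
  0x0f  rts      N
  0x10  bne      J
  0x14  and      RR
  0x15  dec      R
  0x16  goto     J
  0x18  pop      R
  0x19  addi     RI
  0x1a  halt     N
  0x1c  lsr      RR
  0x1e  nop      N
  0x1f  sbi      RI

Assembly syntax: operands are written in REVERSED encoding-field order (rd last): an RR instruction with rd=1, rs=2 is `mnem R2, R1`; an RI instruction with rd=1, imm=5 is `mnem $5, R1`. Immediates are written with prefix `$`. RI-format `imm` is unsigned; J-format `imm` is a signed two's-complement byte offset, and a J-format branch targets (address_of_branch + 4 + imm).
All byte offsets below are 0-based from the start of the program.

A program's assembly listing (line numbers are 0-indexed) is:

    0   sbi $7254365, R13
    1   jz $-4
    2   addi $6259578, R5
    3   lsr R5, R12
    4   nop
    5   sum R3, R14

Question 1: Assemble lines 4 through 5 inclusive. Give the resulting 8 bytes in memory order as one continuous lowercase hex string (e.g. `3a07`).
L4: nop op=0x1e:5|pad=0:27 ⇒ 0xf0000000 ⇒ little 00 00 00 f0
L5: sum op=0xd:5|rd=14:4|rs=3:4|pad=0:19 ⇒ 0x6f180000 ⇒ little 00 00 18 6f

000000f00000186f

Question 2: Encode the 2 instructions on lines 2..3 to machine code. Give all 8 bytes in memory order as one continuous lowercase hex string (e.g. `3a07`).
7a83dfca000028e6

line 2 (addi): pack op=0x19:5|rd=5:4|imm=6259578:23 = 0xcadf837a; little→ 7a 83 df ca
line 3 (lsr): pack op=0x1c:5|rd=12:4|rs=5:4|pad=0:19 = 0xe6280000; little→ 00 00 28 e6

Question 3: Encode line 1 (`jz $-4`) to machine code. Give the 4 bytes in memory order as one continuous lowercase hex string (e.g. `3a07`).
fcffff4f

1. jz fields op=0x9:5|imm=-4:27 → word 4ffffffch → fc ff ff 4f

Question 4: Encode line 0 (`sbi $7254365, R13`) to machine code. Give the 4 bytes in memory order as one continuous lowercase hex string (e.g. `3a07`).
5db1eefe

line 0 (sbi): pack op=0x1f:5|rd=13:4|imm=7254365:23 = 0xfeeeb15d; little→ 5d b1 ee fe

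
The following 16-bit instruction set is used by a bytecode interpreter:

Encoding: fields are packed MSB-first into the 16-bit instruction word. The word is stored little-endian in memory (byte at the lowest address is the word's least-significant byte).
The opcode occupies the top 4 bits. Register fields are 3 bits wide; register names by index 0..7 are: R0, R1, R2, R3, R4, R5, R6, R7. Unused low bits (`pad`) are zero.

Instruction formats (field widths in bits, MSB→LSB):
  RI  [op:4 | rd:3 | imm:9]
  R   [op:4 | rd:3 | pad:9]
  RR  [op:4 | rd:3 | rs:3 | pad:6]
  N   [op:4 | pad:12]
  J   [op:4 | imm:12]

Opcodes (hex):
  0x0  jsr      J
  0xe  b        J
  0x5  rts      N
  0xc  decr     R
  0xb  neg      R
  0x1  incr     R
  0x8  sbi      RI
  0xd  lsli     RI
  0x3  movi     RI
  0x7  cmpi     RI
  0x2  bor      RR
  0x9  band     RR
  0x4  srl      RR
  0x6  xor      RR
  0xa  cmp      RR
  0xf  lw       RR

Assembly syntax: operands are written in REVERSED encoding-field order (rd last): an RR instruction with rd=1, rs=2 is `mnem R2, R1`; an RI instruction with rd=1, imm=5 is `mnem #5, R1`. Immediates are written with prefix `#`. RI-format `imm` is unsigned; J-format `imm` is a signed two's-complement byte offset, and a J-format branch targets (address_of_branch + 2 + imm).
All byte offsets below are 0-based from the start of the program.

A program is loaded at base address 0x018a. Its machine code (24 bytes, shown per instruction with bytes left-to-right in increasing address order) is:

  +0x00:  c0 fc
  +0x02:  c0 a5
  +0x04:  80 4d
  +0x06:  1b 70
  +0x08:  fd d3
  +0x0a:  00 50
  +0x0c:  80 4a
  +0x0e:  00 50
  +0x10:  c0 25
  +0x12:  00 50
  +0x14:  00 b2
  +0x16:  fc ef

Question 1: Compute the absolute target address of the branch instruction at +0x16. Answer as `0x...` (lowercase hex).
0x019e

[16] fc ef → 0xeffc
  op=0xeffc>>12=0xe ⇒ b (J)
  imm@[11:0]=0xffc (s12→-4) ⇒ #-4
  target = base 0x018a + off 0x16 + 2 + imm -4 = 0x019e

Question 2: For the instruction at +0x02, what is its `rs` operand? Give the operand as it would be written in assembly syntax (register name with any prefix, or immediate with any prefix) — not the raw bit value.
@+02  little-endian(c0 a5) = 0xa5c0
  opcode bits[15:12]=0xa: cmp/RR
  rd@[11:9]=0x2 ⇒ R2
  rs@[8:6]=0x7 ⇒ R7

R7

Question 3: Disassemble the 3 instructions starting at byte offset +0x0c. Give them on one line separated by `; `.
srl R2, R5; rts; bor R7, R2

@+0c  little-endian(80 4a) = 0x4a80
  op=0x4a80>>12=0x4 ⇒ srl (RR)
  rd: (w>>9)&0x7=0x5 → R5
  rs: (w>>6)&0x7=0x2 → R2
@+0e  little-endian(00 50) = 0x5000
  op=0x5000>>12=0x5 ⇒ rts (N)
@+10  little-endian(c0 25) = 0x25c0
  op=0x25c0>>12=0x2 ⇒ bor (RR)
  rd: (w>>9)&0x7=0x2 → R2
  rs: (w>>6)&0x7=0x7 → R7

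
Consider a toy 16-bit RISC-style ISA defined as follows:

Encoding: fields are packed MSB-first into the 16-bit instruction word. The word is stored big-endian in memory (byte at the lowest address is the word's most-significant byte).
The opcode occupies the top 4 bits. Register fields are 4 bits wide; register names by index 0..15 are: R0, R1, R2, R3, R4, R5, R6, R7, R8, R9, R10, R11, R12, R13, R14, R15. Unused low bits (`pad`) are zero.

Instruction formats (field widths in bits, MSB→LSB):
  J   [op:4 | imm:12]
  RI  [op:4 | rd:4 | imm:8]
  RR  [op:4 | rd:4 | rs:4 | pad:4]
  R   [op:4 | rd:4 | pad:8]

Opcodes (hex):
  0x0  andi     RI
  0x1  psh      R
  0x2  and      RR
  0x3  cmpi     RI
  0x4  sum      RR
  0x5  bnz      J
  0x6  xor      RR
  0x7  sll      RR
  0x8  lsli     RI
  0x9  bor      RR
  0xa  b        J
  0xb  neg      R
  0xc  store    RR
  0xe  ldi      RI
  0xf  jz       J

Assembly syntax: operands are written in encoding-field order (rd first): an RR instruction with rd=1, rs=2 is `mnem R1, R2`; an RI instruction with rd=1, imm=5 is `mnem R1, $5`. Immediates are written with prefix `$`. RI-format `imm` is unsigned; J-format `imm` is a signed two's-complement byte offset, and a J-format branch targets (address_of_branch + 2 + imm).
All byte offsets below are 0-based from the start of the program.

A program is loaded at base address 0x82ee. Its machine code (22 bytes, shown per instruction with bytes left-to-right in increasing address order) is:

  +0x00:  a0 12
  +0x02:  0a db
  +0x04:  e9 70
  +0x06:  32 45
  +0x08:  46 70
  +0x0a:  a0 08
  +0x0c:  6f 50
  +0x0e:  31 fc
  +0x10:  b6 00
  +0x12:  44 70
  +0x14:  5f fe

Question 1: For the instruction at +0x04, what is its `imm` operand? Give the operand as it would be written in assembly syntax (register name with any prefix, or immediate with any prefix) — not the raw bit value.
$112

[04] e9 70 → 0xe970
  top 4b → 0xe → ldi [RI]
  rd: (w>>8)&0xf=0x9 → R9
  imm: (w>>0)&0xff=0x70 → $112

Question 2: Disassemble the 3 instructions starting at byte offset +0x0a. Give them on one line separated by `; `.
b $8; xor R15, R5; cmpi R1, $252

[0a] a0 08 → 0xa008
  opcode bits[15:12]=0xa: b/J
  [11:0] imm=8 = $8
[0c] 6f 50 → 0x6f50
  opcode bits[15:12]=0x6: xor/RR
  [11:8] rd=15 = R15
  [7:4] rs=5 = R5
[0e] 31 fc → 0x31fc
  opcode bits[15:12]=0x3: cmpi/RI
  [11:8] rd=1 = R1
  [7:0] imm=252 = $252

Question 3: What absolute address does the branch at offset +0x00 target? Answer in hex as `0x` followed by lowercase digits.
+0x00: a0 12 ⇒ word 0xa012 (big)
  opcode bits[15:12]=0xa: b/J
  imm@[11:0]=0x12 ⇒ $18
  target = base 0x82ee + off 0x00 + 2 + imm 18 = 0x8302

0x8302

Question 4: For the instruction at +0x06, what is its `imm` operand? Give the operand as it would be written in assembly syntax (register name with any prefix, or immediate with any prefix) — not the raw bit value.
$69

+0x06: 32 45 ⇒ word 0x3245 (big)
  opcode bits[15:12]=0x3: cmpi/RI
  rd: (w>>8)&0xf=0x2 → R2
  imm: (w>>0)&0xff=0x45 → $69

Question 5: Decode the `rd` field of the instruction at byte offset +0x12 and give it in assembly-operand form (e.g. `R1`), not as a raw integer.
R4

[12] 44 70 → 0x4470
  top 4b → 0x4 → sum [RR]
  rd@[11:8]=0x4 ⇒ R4
  rs@[7:4]=0x7 ⇒ R7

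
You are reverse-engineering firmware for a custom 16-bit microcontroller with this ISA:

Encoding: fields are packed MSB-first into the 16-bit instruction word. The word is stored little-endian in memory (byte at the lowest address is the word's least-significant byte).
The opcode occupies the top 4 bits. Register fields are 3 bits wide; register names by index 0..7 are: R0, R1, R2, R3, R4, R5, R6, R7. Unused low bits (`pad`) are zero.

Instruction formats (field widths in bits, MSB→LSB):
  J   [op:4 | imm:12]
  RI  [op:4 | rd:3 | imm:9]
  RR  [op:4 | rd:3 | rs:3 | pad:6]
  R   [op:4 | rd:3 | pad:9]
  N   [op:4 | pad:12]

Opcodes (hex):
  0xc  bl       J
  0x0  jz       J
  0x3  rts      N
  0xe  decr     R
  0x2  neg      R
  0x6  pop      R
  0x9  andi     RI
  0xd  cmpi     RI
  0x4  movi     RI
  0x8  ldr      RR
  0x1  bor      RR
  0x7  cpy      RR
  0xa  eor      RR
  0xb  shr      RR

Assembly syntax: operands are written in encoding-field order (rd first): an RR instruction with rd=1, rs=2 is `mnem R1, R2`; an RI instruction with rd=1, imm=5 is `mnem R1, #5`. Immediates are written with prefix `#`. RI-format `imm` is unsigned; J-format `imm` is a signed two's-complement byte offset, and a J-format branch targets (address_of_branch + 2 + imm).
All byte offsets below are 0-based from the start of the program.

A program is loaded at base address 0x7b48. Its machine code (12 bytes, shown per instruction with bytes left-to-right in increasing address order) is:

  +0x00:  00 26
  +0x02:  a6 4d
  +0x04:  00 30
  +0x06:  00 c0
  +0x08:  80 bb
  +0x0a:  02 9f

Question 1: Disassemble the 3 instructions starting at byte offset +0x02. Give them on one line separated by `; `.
movi R6, #422; rts; bl #0

+0x02: a6 4d ⇒ word 0x4da6 (little)
  opcode bits[15:12]=0x4: movi/RI
  rd@[11:9]=0x6 ⇒ R6
  imm@[8:0]=0x1a6 ⇒ #422
+0x04: 00 30 ⇒ word 0x3000 (little)
  opcode bits[15:12]=0x3: rts/N
+0x06: 00 c0 ⇒ word 0xc000 (little)
  opcode bits[15:12]=0xc: bl/J
  imm@[11:0]=0x0 ⇒ #0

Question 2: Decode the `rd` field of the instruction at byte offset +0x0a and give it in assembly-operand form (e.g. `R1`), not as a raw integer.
R7

+0x0a: 02 9f ⇒ word 0x9f02 (little)
  op=0x9f02>>12=0x9 ⇒ andi (RI)
  rd@[11:9]=0x7 ⇒ R7
  imm@[8:0]=0x102 ⇒ #258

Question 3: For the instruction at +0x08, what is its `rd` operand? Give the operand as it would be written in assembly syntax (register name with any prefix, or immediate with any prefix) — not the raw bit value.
@+08  little-endian(80 bb) = 0xbb80
  top 4b → 0xb → shr [RR]
  rd@[11:9]=0x5 ⇒ R5
  rs@[8:6]=0x6 ⇒ R6

R5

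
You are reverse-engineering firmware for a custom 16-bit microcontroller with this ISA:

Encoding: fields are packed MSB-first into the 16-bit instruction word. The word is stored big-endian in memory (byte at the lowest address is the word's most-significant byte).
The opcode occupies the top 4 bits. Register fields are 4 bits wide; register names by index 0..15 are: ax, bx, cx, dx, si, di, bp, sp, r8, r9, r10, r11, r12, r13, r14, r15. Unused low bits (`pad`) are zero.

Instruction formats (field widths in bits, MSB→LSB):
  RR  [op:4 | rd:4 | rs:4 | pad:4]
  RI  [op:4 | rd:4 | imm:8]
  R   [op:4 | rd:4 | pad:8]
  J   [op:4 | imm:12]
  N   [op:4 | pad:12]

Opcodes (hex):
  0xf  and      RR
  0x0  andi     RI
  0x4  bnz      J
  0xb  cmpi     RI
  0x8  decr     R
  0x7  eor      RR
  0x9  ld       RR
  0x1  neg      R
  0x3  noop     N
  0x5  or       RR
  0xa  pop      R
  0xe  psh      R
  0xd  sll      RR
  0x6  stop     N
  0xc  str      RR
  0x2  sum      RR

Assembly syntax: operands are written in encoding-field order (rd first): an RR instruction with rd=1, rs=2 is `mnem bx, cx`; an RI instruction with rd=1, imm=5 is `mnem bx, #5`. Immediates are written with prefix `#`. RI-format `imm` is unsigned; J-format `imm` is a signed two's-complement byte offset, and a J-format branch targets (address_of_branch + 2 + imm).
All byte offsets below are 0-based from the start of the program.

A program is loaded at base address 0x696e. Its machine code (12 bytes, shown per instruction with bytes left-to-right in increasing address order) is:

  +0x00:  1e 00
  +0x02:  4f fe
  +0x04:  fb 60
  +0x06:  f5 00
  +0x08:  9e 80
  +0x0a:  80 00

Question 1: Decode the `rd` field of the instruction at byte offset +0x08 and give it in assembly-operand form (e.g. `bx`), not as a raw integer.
r14

@+08  big-endian(9e 80) = 0x9e80
  top 4b → 0x9 → ld [RR]
  rd@[11:8]=0xe ⇒ r14
  rs@[7:4]=0x8 ⇒ r8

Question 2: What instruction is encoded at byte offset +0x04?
and r11, bp

+0x04: fb 60 ⇒ word 0xfb60 (big)
  opcode bits[15:12]=0xf: and/RR
  [11:8] rd=11 = r11
  [7:4] rs=6 = bp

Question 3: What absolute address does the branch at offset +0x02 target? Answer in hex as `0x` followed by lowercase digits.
@+02  big-endian(4f fe) = 0x4ffe
  opcode bits[15:12]=0x4: bnz/J
  [11:0] imm=4094 (s12→-2) = #-2
  target = base 0x696e + off 0x02 + 2 + imm -2 = 0x6970

0x6970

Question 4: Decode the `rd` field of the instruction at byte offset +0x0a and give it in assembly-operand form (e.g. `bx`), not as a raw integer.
[0a] 80 00 → 0x8000
  top 4b → 0x8 → decr [R]
  rd@[11:8]=0x0 ⇒ ax

ax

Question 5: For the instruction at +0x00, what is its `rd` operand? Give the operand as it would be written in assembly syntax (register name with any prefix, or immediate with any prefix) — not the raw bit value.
off 0x00: read 1e 00 as big → 0x1e00
  op=0x1e00>>12=0x1 ⇒ neg (R)
  [11:8] rd=14 = r14

r14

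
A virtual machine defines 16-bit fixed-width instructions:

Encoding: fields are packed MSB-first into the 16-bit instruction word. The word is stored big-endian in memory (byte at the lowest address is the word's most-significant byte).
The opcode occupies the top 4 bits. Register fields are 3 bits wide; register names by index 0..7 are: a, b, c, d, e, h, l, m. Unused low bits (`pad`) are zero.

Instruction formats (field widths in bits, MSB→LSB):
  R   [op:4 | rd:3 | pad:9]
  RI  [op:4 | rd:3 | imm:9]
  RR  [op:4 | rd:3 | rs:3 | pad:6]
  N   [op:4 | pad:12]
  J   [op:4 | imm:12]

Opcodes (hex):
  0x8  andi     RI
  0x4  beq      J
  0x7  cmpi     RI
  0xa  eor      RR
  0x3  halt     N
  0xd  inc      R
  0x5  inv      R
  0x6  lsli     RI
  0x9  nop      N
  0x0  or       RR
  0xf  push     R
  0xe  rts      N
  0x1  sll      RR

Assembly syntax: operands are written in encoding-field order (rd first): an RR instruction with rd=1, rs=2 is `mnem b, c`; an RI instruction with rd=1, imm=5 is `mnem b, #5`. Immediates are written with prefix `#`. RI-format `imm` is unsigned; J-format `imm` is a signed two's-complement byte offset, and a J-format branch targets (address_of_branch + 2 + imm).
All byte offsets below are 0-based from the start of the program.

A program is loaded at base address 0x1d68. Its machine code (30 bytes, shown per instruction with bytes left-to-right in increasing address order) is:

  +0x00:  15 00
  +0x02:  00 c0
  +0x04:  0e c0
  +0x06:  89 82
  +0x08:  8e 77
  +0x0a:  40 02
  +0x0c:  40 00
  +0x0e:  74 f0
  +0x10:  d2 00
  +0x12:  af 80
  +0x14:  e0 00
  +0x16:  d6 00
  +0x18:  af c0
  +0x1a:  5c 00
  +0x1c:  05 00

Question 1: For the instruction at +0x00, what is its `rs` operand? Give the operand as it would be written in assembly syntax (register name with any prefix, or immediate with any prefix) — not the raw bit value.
[00] 15 00 → 0x1500
  op=0x1500>>12=0x1 ⇒ sll (RR)
  [11:9] rd=2 = c
  [8:6] rs=4 = e

e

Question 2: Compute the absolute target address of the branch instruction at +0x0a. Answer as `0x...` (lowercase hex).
0x1d76

+0x0a: 40 02 ⇒ word 0x4002 (big)
  top 4b → 0x4 → beq [J]
  imm: (w>>0)&0xfff=0x2 → #2
  target = base 0x1d68 + off 0x0a + 2 + imm 2 = 0x1d76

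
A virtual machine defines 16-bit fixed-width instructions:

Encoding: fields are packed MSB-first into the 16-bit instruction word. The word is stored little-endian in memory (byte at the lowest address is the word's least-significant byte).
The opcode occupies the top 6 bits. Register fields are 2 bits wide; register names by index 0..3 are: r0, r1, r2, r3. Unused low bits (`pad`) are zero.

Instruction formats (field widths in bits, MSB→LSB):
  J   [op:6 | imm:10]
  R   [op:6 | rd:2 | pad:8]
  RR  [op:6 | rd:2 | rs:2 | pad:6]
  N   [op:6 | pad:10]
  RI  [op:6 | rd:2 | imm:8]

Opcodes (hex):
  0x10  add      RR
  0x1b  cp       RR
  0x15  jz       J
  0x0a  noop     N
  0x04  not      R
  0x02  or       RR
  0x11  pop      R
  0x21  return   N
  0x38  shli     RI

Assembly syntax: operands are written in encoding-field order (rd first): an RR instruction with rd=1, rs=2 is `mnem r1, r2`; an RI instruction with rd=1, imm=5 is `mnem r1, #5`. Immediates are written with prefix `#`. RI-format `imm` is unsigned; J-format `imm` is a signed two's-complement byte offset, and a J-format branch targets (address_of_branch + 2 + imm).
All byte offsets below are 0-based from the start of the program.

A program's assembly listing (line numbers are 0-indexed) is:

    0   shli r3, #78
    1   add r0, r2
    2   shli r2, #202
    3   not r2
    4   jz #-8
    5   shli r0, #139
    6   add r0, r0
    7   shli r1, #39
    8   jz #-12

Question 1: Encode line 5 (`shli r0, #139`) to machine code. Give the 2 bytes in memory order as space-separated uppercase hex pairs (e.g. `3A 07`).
8B E0

line 5 (shli): pack op=0x38:6|rd=0:2|imm=139:8 = 0xe08b; little→ 8b e0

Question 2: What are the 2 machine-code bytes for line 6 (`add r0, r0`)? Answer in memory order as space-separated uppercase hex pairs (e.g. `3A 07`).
00 40

L6: add op=0x10:6|rd=0:2|rs=0:2|pad=0:6 ⇒ 0x4000 ⇒ little 00 40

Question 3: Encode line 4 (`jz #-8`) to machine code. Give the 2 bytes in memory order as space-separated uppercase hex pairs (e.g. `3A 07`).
4. jz fields op=0x15:6|imm=-8:10 → word 57f8h → f8 57

F8 57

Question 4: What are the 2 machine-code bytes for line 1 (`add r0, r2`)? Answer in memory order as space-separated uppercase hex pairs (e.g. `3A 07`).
L1: add op=0x10:6|rd=0:2|rs=2:2|pad=0:6 ⇒ 0x4080 ⇒ little 80 40

80 40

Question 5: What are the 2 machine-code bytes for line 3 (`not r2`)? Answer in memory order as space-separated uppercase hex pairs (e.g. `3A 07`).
3. not fields op=0x4:6|rd=2:2|pad=0:8 → word 1200h → 00 12

00 12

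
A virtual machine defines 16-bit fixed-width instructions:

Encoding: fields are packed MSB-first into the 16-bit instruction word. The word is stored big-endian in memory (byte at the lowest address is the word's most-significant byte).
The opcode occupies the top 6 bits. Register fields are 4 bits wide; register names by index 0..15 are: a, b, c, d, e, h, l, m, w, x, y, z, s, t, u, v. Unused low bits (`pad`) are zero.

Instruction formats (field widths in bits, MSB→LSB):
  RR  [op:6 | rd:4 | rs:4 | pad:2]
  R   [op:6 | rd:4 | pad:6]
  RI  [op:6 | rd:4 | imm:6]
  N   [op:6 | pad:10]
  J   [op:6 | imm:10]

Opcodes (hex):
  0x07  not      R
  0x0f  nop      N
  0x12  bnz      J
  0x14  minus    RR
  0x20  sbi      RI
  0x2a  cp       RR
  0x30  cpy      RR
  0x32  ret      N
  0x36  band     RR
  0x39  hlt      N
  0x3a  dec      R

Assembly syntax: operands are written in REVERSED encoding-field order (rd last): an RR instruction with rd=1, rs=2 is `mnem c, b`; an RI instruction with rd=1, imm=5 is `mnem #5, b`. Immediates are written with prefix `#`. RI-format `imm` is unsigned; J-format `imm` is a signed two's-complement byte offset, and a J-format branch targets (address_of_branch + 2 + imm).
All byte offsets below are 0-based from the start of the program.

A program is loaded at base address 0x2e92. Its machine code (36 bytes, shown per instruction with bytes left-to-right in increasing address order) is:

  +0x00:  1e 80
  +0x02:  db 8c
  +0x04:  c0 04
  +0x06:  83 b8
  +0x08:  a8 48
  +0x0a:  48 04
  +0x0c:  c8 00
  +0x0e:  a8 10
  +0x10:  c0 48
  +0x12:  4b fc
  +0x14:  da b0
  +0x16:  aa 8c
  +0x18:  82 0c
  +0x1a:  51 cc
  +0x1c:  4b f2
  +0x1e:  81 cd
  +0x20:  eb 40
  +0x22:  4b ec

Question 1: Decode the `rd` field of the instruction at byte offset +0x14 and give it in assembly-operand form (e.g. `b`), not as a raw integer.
y

+0x14: da b0 ⇒ word 0xdab0 (big)
  opcode bits[15:10]=0x36: band/RR
  rd@[9:6]=0xa ⇒ y
  rs@[5:2]=0xc ⇒ s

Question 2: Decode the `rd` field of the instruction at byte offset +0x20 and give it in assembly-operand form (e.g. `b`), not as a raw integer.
@+20  big-endian(eb 40) = 0xeb40
  top 6b → 0x3a → dec [R]
  rd: (w>>6)&0xf=0xd → t

t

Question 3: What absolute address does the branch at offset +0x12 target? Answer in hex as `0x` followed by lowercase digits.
0x2ea2

@+12  big-endian(4b fc) = 0x4bfc
  top 6b → 0x12 → bnz [J]
  [9:0] imm=1020 (s10→-4) = #-4
  target = base 0x2e92 + off 0x12 + 2 + imm -4 = 0x2ea2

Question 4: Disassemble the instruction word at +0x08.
[08] a8 48 → 0xa848
  op=0xa848>>10=0x2a ⇒ cp (RR)
  rd: (w>>6)&0xf=0x1 → b
  rs: (w>>2)&0xf=0x2 → c

cp c, b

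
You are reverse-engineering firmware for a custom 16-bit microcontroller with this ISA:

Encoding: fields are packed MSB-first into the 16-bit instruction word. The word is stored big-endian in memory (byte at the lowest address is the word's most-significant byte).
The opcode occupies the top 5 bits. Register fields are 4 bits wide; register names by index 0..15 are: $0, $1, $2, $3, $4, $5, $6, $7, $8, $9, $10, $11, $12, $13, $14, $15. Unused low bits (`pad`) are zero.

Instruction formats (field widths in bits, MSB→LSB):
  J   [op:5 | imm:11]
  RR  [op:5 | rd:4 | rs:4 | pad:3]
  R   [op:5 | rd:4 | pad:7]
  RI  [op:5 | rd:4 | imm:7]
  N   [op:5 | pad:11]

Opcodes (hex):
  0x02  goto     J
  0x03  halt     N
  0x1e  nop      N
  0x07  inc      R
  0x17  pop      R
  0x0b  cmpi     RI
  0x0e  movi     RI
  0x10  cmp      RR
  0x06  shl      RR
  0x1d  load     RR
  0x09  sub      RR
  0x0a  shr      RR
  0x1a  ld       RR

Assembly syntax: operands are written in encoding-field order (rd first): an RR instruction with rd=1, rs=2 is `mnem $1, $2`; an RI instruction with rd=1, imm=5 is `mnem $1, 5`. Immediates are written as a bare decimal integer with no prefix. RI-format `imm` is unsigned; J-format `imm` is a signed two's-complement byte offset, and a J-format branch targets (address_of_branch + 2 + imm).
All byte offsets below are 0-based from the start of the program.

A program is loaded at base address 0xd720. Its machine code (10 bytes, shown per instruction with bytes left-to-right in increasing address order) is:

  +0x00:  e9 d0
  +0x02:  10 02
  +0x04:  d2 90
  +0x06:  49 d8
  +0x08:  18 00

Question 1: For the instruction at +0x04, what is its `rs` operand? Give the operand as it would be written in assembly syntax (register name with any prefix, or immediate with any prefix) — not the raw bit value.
$2

@+04  big-endian(d2 90) = 0xd290
  op=0xd290>>11=0x1a ⇒ ld (RR)
  rd@[10:7]=0x5 ⇒ $5
  rs@[6:3]=0x2 ⇒ $2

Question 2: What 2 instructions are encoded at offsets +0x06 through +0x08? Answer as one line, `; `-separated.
sub $3, $11; halt

@+06  big-endian(49 d8) = 0x49d8
  opcode bits[15:11]=0x9: sub/RR
  rd@[10:7]=0x3 ⇒ $3
  rs@[6:3]=0xb ⇒ $11
@+08  big-endian(18 00) = 0x1800
  opcode bits[15:11]=0x3: halt/N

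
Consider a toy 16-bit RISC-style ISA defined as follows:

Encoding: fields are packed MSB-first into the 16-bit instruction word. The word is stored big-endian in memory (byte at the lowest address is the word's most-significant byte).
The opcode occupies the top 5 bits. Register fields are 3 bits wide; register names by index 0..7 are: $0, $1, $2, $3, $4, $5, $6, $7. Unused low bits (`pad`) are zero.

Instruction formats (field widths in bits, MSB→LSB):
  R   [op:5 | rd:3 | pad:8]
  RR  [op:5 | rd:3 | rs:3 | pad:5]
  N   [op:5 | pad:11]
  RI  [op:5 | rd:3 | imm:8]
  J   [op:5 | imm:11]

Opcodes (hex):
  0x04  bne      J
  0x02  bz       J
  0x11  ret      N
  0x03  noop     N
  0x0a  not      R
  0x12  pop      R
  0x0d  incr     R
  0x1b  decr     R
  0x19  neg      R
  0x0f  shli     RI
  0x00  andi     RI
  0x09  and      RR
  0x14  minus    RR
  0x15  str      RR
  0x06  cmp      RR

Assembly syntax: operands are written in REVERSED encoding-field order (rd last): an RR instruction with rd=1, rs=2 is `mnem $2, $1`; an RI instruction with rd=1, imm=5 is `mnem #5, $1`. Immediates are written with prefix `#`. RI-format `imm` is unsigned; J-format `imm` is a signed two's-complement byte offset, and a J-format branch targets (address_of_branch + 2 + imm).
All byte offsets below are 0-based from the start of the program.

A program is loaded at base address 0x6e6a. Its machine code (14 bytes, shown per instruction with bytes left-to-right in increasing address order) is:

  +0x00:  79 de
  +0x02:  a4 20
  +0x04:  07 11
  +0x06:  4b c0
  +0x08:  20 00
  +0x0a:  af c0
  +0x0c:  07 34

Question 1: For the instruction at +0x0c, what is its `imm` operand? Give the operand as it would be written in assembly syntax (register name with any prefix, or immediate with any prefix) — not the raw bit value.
#52

[0c] 07 34 → 0x0734
  op=0x0734>>11=0x0 ⇒ andi (RI)
  rd: (w>>8)&0x7=0x7 → $7
  imm: (w>>0)&0xff=0x34 → #52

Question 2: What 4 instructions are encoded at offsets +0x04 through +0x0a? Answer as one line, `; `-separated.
[04] 07 11 → 0x0711
  opcode bits[15:11]=0x0: andi/RI
  [10:8] rd=7 = $7
  [7:0] imm=17 = #17
[06] 4b c0 → 0x4bc0
  opcode bits[15:11]=0x9: and/RR
  [10:8] rd=3 = $3
  [7:5] rs=6 = $6
[08] 20 00 → 0x2000
  opcode bits[15:11]=0x4: bne/J
  [10:0] imm=0 = #0
[0a] af c0 → 0xafc0
  opcode bits[15:11]=0x15: str/RR
  [10:8] rd=7 = $7
  [7:5] rs=6 = $6

andi #17, $7; and $6, $3; bne #0; str $6, $7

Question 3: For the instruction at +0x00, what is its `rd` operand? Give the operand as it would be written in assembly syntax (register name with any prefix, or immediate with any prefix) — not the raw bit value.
$1

@+00  big-endian(79 de) = 0x79de
  top 5b → 0xf → shli [RI]
  rd@[10:8]=0x1 ⇒ $1
  imm@[7:0]=0xde ⇒ #222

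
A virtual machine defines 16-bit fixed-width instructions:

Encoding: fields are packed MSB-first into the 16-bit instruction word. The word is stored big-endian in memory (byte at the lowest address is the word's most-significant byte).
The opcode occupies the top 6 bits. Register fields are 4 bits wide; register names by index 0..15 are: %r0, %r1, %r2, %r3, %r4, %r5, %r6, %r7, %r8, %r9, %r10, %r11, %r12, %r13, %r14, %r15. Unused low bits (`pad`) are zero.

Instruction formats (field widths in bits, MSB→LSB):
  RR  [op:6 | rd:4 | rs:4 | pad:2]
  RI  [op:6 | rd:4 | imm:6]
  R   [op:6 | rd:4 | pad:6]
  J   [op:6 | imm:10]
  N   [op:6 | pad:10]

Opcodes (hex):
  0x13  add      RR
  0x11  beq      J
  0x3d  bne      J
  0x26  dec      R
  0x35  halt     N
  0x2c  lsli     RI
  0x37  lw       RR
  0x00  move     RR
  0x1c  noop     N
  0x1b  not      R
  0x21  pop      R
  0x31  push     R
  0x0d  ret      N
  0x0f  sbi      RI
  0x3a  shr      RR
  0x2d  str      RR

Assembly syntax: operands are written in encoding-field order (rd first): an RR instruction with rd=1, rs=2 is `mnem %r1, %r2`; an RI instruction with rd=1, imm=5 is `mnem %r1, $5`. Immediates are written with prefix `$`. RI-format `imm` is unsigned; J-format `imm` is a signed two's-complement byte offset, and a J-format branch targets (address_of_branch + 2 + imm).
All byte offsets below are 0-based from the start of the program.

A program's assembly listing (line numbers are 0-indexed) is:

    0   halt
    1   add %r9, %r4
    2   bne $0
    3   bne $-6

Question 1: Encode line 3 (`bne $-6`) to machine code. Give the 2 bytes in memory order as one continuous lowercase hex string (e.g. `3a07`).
line 3 (bne): pack op=0x3d:6|imm=-6:10 = 0xf7fa; big→ f7 fa

f7fa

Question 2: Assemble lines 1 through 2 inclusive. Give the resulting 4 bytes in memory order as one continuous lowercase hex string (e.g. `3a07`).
1. add fields op=0x13:6|rd=9:4|rs=4:4|pad=0:2 → word 4e50h → 4e 50
2. bne fields op=0x3d:6|imm=0:10 → word f400h → f4 00

4e50f400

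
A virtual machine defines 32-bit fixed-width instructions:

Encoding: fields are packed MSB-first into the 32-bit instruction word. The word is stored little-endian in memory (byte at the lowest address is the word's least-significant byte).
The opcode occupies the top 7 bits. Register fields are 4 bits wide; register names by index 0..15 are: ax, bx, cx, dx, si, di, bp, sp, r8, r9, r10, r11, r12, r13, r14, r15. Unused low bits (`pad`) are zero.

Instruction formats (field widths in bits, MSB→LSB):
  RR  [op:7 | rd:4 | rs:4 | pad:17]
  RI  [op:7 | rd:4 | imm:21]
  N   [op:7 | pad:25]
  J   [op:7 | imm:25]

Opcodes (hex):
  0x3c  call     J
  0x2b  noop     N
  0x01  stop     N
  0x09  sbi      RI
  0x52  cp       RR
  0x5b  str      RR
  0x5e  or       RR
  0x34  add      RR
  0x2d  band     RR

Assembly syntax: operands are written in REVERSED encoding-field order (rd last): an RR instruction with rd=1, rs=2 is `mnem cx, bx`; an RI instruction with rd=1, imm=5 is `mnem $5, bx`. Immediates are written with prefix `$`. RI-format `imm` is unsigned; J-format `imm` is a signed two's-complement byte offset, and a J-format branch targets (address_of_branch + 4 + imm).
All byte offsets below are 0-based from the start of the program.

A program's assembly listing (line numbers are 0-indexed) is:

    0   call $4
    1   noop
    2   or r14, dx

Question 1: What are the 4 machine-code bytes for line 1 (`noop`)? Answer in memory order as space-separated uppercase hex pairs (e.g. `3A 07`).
line 1 (noop): pack op=0x2b:7|pad=0:25 = 0x56000000; little→ 00 00 00 56

00 00 00 56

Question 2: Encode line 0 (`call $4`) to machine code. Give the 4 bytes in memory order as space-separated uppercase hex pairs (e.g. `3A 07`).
L0: call op=0x3c:7|imm=4:25 ⇒ 0x78000004 ⇒ little 04 00 00 78

04 00 00 78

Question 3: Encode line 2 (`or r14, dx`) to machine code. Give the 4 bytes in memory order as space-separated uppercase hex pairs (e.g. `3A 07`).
00 00 7C BC

2. or fields op=0x5e:7|rd=3:4|rs=14:4|pad=0:17 → word bc7c0000h → 00 00 7c bc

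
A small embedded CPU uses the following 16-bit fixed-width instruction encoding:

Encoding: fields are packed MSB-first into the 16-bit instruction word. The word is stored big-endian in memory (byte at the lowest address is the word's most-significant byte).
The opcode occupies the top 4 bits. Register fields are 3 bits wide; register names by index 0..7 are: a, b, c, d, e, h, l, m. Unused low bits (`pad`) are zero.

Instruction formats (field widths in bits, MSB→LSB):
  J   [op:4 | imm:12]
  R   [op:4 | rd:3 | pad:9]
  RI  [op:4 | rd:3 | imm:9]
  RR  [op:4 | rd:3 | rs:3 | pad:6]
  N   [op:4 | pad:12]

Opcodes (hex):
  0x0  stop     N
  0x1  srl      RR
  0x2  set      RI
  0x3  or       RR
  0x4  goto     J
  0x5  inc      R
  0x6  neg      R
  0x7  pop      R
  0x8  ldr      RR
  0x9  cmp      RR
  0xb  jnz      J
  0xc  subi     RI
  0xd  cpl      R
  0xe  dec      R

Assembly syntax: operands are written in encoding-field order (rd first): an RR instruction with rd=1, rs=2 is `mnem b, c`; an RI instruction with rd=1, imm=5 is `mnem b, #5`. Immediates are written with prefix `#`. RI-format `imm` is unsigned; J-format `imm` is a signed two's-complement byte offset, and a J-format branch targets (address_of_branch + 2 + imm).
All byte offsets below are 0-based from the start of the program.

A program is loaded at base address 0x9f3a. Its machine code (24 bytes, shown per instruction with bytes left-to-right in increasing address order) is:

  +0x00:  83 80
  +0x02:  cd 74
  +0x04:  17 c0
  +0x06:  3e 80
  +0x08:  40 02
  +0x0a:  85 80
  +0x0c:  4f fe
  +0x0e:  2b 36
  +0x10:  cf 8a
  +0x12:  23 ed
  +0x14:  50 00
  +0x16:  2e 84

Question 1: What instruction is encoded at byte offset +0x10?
subi m, #394

+0x10: cf 8a ⇒ word 0xcf8a (big)
  op=0xcf8a>>12=0xc ⇒ subi (RI)
  [11:9] rd=7 = m
  [8:0] imm=394 = #394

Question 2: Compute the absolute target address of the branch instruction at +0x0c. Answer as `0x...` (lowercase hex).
@+0c  big-endian(4f fe) = 0x4ffe
  opcode bits[15:12]=0x4: goto/J
  [11:0] imm=4094 (s12→-2) = #-2
  target = base 0x9f3a + off 0x0c + 2 + imm -2 = 0x9f46

0x9f46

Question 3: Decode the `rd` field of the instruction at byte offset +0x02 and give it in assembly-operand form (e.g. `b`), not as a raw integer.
[02] cd 74 → 0xcd74
  op=0xcd74>>12=0xc ⇒ subi (RI)
  rd@[11:9]=0x6 ⇒ l
  imm@[8:0]=0x174 ⇒ #372

l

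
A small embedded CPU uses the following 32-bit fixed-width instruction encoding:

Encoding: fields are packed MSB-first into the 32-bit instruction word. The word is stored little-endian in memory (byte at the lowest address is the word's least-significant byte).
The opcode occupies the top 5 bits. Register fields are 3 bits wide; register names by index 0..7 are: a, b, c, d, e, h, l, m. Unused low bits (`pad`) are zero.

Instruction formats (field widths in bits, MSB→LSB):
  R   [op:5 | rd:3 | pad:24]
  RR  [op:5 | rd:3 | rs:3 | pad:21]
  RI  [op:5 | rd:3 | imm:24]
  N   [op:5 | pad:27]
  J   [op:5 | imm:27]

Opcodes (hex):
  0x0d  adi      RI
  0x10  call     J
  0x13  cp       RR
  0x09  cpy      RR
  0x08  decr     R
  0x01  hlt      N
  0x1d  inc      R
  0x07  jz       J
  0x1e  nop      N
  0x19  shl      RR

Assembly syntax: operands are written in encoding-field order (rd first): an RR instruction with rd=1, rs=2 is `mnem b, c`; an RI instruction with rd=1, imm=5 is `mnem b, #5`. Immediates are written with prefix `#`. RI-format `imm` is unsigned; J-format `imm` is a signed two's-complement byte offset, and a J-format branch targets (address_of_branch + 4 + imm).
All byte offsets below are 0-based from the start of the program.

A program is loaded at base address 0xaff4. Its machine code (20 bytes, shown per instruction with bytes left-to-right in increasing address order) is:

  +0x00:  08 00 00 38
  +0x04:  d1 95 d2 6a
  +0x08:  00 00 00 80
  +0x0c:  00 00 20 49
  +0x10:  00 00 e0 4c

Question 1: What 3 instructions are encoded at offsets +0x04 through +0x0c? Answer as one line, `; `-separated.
off 0x04: read d1 95 d2 6a as little → 0x6ad295d1
  opcode bits[31:27]=0xd: adi/RI
  rd@[26:24]=0x2 ⇒ c
  imm@[23:0]=0xd295d1 ⇒ #13800913
off 0x08: read 00 00 00 80 as little → 0x80000000
  opcode bits[31:27]=0x10: call/J
  imm@[26:0]=0x0 ⇒ #0
off 0x0c: read 00 00 20 49 as little → 0x49200000
  opcode bits[31:27]=0x9: cpy/RR
  rd@[26:24]=0x1 ⇒ b
  rs@[23:21]=0x1 ⇒ b

adi c, #13800913; call #0; cpy b, b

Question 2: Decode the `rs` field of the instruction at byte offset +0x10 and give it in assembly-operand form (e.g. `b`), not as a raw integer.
m

@+10  little-endian(00 00 e0 4c) = 0x4ce00000
  opcode bits[31:27]=0x9: cpy/RR
  rd@[26:24]=0x4 ⇒ e
  rs@[23:21]=0x7 ⇒ m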